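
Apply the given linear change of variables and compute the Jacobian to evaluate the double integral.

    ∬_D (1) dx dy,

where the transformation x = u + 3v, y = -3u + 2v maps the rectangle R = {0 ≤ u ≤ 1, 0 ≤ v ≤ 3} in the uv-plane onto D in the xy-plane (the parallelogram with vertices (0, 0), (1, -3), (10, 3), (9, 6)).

Compute the Jacobian determinant of (x, y) with respect to (u, v):

    ∂(x,y)/∂(u,v) = | 1  3 | = (1)(2) - (3)(-3) = 11.
                   | -3  2 |

Its absolute value is |J| = 11 (the area scaling factor).

Substituting x = u + 3v, y = -3u + 2v into the integrand,

    1 → 1,

so the integral becomes

    ∬_R (1) · |J| du dv = ∫_0^1 ∫_0^3 (11) dv du.

Inner (v): 33.
Outer (u): 33.

Therefore ∬_D (1) dx dy = 33.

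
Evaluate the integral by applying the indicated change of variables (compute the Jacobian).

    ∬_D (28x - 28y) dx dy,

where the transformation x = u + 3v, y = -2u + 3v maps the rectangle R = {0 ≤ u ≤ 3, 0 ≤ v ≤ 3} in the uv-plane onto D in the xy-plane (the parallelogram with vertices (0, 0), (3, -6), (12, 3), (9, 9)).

Compute the Jacobian determinant of (x, y) with respect to (u, v):

    ∂(x,y)/∂(u,v) = | 1  3 | = (1)(3) - (3)(-2) = 9.
                   | -2  3 |

Its absolute value is |J| = 9 (the area scaling factor).

Substituting x = u + 3v, y = -2u + 3v into the integrand,

    28x - 28y → 84u,

so the integral becomes

    ∬_R (84u) · |J| du dv = ∫_0^3 ∫_0^3 (756u) dv du.

Inner (v): 2268u.
Outer (u): 10206.

Therefore ∬_D (28x - 28y) dx dy = 10206.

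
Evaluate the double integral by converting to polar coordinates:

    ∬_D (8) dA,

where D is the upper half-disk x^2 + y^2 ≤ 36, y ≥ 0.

The region D is 0 ≤ r ≤ 6, 0 ≤ θ ≤ π in polar coordinates, where x = r cos(θ), y = r sin(θ), and dA = r dr dθ.

Under the substitution, the integrand becomes 8, so

    ∬_D (8) dA = ∫_{0}^{π} ∫_{0}^{6} (8) · r dr dθ.

Inner integral (in r): ∫_{0}^{6} (8) · r dr = 144.

Outer integral (in θ): ∫_{0}^{π} (144) dθ = 144π.

Therefore ∬_D (8) dA = 144π.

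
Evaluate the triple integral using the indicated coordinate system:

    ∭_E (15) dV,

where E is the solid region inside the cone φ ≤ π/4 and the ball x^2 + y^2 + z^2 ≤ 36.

In spherical coordinates, x = ρ sin(φ) cos(θ), y = ρ sin(φ) sin(θ), z = ρ cos(φ), and dV = ρ^2 sin(φ) dρ dφ dθ.

The integrand becomes 15, so

    ∭_E (15) dV = ∫_{0}^{2π} ∫_{0}^{π/4} ∫_{0}^{6} (15) · ρ^2 sin(φ) dρ dφ dθ.

Inner (ρ): 1080sin(φ).
Middle (φ): 1080 - 540sqrt(2).
Outer (θ): 1080π (2 - sqrt(2)).

Therefore the triple integral equals 1080π (2 - sqrt(2)).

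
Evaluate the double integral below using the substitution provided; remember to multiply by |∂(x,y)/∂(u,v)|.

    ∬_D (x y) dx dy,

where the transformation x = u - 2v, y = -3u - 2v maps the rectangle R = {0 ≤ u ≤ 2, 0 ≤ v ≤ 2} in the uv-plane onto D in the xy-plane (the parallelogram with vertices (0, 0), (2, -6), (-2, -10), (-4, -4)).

Compute the Jacobian determinant of (x, y) with respect to (u, v):

    ∂(x,y)/∂(u,v) = | 1  -2 | = (1)(-2) - (-2)(-3) = -8.
                   | -3  -2 |

Its absolute value is |J| = 8 (the area scaling factor).

Substituting x = u - 2v, y = -3u - 2v into the integrand,

    x y → -3u^2 + 4u v + 4v^2,

so the integral becomes

    ∬_R (-3u^2 + 4u v + 4v^2) · |J| du dv = ∫_0^2 ∫_0^2 (-24u^2 + 32u v + 32v^2) dv du.

Inner (v): -48u^2 + 64u + 256/3.
Outer (u): 512/3.

Therefore ∬_D (x y) dx dy = 512/3.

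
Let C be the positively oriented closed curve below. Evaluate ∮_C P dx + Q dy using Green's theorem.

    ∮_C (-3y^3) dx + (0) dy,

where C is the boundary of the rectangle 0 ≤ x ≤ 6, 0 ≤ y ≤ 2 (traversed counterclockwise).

Green's theorem converts the closed line integral into a double integral over the enclosed region D:

    ∮_C P dx + Q dy = ∬_D (∂Q/∂x - ∂P/∂y) dA.

Here P = -3y^3, Q = 0, so

    ∂Q/∂x = 0,    ∂P/∂y = -9y^2,
    ∂Q/∂x - ∂P/∂y = 9y^2.

D is the region 0 ≤ x ≤ 6, 0 ≤ y ≤ 2. Evaluating the double integral:

    ∬_D (9y^2) dA = ∫_0^{6} ∫_0^{2} (9y^2) dy dx.

Inner (y from 0 to 2): 24.
Outer (x from 0 to 6): 144.

Therefore ∮_C P dx + Q dy = 144.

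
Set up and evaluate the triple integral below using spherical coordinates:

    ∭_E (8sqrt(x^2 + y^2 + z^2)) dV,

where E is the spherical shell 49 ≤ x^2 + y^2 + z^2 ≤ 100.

In spherical coordinates, x = ρ sin(φ) cos(θ), y = ρ sin(φ) sin(θ), z = ρ cos(φ), and dV = ρ^2 sin(φ) dρ dφ dθ.

The integrand becomes 8ρ, so

    ∭_E (8sqrt(x^2 + y^2 + z^2)) dV = ∫_{0}^{2π} ∫_{0}^{π} ∫_{7}^{10} (8ρ) · ρ^2 sin(φ) dρ dφ dθ.

Inner (ρ): 15198sin(φ).
Middle (φ): 30396.
Outer (θ): 60792π.

Therefore the triple integral equals 60792π.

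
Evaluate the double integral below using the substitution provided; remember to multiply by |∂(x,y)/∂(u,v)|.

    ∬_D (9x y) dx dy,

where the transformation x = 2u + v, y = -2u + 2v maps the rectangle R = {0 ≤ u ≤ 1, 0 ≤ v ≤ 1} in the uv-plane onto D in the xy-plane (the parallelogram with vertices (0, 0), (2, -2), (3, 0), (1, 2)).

Compute the Jacobian determinant of (x, y) with respect to (u, v):

    ∂(x,y)/∂(u,v) = | 2  1 | = (2)(2) - (1)(-2) = 6.
                   | -2  2 |

Its absolute value is |J| = 6 (the area scaling factor).

Substituting x = 2u + v, y = -2u + 2v into the integrand,

    9x y → -36u^2 + 18u v + 18v^2,

so the integral becomes

    ∬_R (-36u^2 + 18u v + 18v^2) · |J| du dv = ∫_0^1 ∫_0^1 (-216u^2 + 108u v + 108v^2) dv du.

Inner (v): -216u^2 + 54u + 36.
Outer (u): -9.

Therefore ∬_D (9x y) dx dy = -9.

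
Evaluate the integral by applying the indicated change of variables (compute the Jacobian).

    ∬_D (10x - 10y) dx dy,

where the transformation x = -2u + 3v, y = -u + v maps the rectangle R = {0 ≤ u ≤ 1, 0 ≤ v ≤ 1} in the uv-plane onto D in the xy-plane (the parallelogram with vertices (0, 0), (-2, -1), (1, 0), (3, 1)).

Compute the Jacobian determinant of (x, y) with respect to (u, v):

    ∂(x,y)/∂(u,v) = | -2  3 | = (-2)(1) - (3)(-1) = 1.
                   | -1  1 |

Its absolute value is |J| = 1 (the area scaling factor).

Substituting x = -2u + 3v, y = -u + v into the integrand,

    10x - 10y → -10u + 20v,

so the integral becomes

    ∬_R (-10u + 20v) · |J| du dv = ∫_0^1 ∫_0^1 (-10u + 20v) dv du.

Inner (v): 10 - 10u.
Outer (u): 5.

Therefore ∬_D (10x - 10y) dx dy = 5.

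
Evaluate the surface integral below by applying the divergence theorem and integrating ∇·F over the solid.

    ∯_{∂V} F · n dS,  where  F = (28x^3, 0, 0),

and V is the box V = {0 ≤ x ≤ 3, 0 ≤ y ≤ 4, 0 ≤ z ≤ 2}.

By the divergence theorem,

    ∯_{∂V} F · n dS = ∭_V (∇ · F) dV.

Compute the divergence:
    ∇ · F = ∂F_x/∂x + ∂F_y/∂y + ∂F_z/∂z = 84x^2 + 0 + 0 = 84x^2.

V is a rectangular box, so dV = dx dy dz with 0 ≤ x ≤ 3, 0 ≤ y ≤ 4, 0 ≤ z ≤ 2.

Integrate (84x^2) over V as an iterated integral:

    ∭_V (∇·F) dV = ∫_0^{3} ∫_0^{4} ∫_0^{2} (84x^2) dz dy dx.

Inner (z from 0 to 2): 168x^2.
Middle (y from 0 to 4): 672x^2.
Outer (x from 0 to 3): 6048.

Therefore ∯_{∂V} F · n dS = 6048.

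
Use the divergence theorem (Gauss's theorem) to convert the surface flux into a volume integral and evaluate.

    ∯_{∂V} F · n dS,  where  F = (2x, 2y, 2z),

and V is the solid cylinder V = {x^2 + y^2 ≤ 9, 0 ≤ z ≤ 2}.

By the divergence theorem,

    ∯_{∂V} F · n dS = ∭_V (∇ · F) dV.

Compute the divergence:
    ∇ · F = ∂F_x/∂x + ∂F_y/∂y + ∂F_z/∂z = 2 + 2 + 2 = 6.

In cylindrical coordinates, x = r cos(θ), y = r sin(θ), z = z, dV = r dr dθ dz, with 0 ≤ r ≤ 3, 0 ≤ θ ≤ 2π, 0 ≤ z ≤ 2.

The integrand, after substitution and multiplying by the volume element, becomes (6) · r, so

    ∭_V (∇·F) dV = ∫_0^{2π} ∫_0^{3} ∫_0^{2} (6) · r dz dr dθ.

Inner (z from 0 to 2): 12r.
Middle (r from 0 to 3): 54.
Outer (θ from 0 to 2π): 108π.

Therefore ∯_{∂V} F · n dS = 108π.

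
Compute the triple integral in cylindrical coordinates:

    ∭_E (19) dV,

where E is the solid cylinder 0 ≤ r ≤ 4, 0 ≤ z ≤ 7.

In cylindrical coordinates, x = r cos(θ), y = r sin(θ), z = z, and dV = r dr dθ dz.

The integrand becomes 19, so

    ∭_E (19) dV = ∫_{0}^{2π} ∫_{0}^{4} ∫_{0}^{7} (19) · r dz dr dθ.

Inner (z): 133r.
Middle (r from 0 to 4): 1064.
Outer (θ): 2128π.

Therefore the triple integral equals 2128π.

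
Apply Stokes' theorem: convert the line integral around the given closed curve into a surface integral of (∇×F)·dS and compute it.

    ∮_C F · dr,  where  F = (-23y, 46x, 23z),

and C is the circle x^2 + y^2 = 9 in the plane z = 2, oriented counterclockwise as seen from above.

Let S be the flat disk x^2 + y^2 ≤ 9 in the plane z = 2, with upward unit normal n̂ = ẑ. By Stokes' theorem,

    ∮_C F · dr = ∬_S (∇ × F) · n̂ dS = ∬_D (curl F)_z dA,

where D is the disk x^2 + y^2 ≤ 9.

Compute the curl of F = (-23y, 46x, 23z):
    (∇ × F)_x = ∂F_z/∂y - ∂F_y/∂z = 0,
    (∇ × F)_y = ∂F_x/∂z - ∂F_z/∂x = 0,
    (∇ × F)_z = ∂F_y/∂x - ∂F_x/∂y = 69.

On z = 2, (curl F)_z = 69.

Convert to polar (x = r cos θ, y = r sin θ, dA = r dr dθ); the integrand becomes 69, so

    ∬_D (curl F)_z dA = ∫_0^{2π} ∫_0^{3} (69) · r dr dθ.

Inner (r from 0 to 3): 621/2.
Outer (θ from 0 to 2π): 621π.

Therefore ∮_C F · dr = 621π.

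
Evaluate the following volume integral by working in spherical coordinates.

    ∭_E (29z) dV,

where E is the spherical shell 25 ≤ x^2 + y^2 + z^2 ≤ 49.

In spherical coordinates, x = ρ sin(φ) cos(θ), y = ρ sin(φ) sin(θ), z = ρ cos(φ), and dV = ρ^2 sin(φ) dρ dφ dθ.

The integrand becomes 29ρ cos(φ), so

    ∭_E (29z) dV = ∫_{0}^{2π} ∫_{0}^{π} ∫_{5}^{7} (29ρ cos(φ)) · ρ^2 sin(φ) dρ dφ dθ.

Inner (ρ): 6438sin(2φ).
Middle (φ): 0.
Outer (θ): 0.

Therefore the triple integral equals 0.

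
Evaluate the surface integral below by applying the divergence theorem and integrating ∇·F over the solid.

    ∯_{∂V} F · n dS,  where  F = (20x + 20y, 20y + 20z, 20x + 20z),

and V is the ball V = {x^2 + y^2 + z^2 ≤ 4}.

By the divergence theorem,

    ∯_{∂V} F · n dS = ∭_V (∇ · F) dV.

Compute the divergence:
    ∇ · F = ∂F_x/∂x + ∂F_y/∂y + ∂F_z/∂z = 20 + 20 + 20 = 60.

In spherical coordinates, x = ρ sin(φ) cos(θ), y = ρ sin(φ) sin(θ), z = ρ cos(φ), dV = ρ^2 sin(φ) dρ dφ dθ, with 0 ≤ ρ ≤ 2, 0 ≤ φ ≤ π, 0 ≤ θ ≤ 2π.

The integrand, after substitution and multiplying by the volume element, becomes (60) · ρ^2 sin(φ), so

    ∭_V (∇·F) dV = ∫_0^{2π} ∫_0^{π} ∫_0^{2} (60) · ρ^2 sin(φ) dρ dφ dθ.

Inner (ρ from 0 to 2): 160sin(φ).
Middle (φ from 0 to π): 320.
Outer (θ from 0 to 2π): 640π.

Therefore ∯_{∂V} F · n dS = 640π.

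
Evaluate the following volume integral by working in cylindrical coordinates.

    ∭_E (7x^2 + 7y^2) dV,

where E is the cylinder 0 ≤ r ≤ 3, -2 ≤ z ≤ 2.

In cylindrical coordinates, x = r cos(θ), y = r sin(θ), z = z, and dV = r dr dθ dz.

The integrand becomes 7r^2, so

    ∭_E (7x^2 + 7y^2) dV = ∫_{0}^{2π} ∫_{0}^{3} ∫_{-2}^{2} (7r^2) · r dz dr dθ.

Inner (z): 28r^3.
Middle (r from 0 to 3): 567.
Outer (θ): 1134π.

Therefore the triple integral equals 1134π.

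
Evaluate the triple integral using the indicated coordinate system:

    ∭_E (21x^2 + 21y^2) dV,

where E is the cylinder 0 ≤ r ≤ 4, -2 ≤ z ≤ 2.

In cylindrical coordinates, x = r cos(θ), y = r sin(θ), z = z, and dV = r dr dθ dz.

The integrand becomes 21r^2, so

    ∭_E (21x^2 + 21y^2) dV = ∫_{0}^{2π} ∫_{0}^{4} ∫_{-2}^{2} (21r^2) · r dz dr dθ.

Inner (z): 84r^3.
Middle (r from 0 to 4): 5376.
Outer (θ): 10752π.

Therefore the triple integral equals 10752π.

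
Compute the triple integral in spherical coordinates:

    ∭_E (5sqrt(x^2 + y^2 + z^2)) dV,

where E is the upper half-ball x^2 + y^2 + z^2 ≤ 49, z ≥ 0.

In spherical coordinates, x = ρ sin(φ) cos(θ), y = ρ sin(φ) sin(θ), z = ρ cos(φ), and dV = ρ^2 sin(φ) dρ dφ dθ.

The integrand becomes 5ρ, so

    ∭_E (5sqrt(x^2 + y^2 + z^2)) dV = ∫_{0}^{2π} ∫_{0}^{π/2} ∫_{0}^{7} (5ρ) · ρ^2 sin(φ) dρ dφ dθ.

Inner (ρ): 12005sin(φ)/4.
Middle (φ): 12005/4.
Outer (θ): 12005π/2.

Therefore the triple integral equals 12005π/2.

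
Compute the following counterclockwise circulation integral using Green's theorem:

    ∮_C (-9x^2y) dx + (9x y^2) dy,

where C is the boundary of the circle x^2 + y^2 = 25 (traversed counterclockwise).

Green's theorem converts the closed line integral into a double integral over the enclosed region D:

    ∮_C P dx + Q dy = ∬_D (∂Q/∂x - ∂P/∂y) dA.

Here P = -9x^2y, Q = 9x y^2, so

    ∂Q/∂x = 9y^2,    ∂P/∂y = -9x^2,
    ∂Q/∂x - ∂P/∂y = 9x^2 + 9y^2.

D is the region x^2 + y^2 ≤ 25. Evaluating the double integral:

In polar coordinates (x = r cos θ, y = r sin θ, dA = r dr dθ) the integrand becomes 9r^2, so

    ∬_D (9x^2 + 9y^2) dA = ∫_0^{2π} ∫_0^{5} (9r^2) · r dr dθ.

Inner (r from 0 to 5): 5625/4.
Outer (θ from 0 to 2π): 5625π/2.

Therefore ∮_C P dx + Q dy = 5625π/2.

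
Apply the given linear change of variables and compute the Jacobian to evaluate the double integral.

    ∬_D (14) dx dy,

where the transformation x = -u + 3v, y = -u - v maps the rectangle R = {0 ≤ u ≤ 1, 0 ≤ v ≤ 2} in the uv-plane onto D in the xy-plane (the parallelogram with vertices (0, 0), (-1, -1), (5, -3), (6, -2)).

Compute the Jacobian determinant of (x, y) with respect to (u, v):

    ∂(x,y)/∂(u,v) = | -1  3 | = (-1)(-1) - (3)(-1) = 4.
                   | -1  -1 |

Its absolute value is |J| = 4 (the area scaling factor).

Substituting x = -u + 3v, y = -u - v into the integrand,

    14 → 14,

so the integral becomes

    ∬_R (14) · |J| du dv = ∫_0^1 ∫_0^2 (56) dv du.

Inner (v): 112.
Outer (u): 112.

Therefore ∬_D (14) dx dy = 112.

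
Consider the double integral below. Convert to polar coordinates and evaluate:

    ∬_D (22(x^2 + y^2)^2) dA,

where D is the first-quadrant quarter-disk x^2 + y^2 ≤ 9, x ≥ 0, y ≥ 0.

The region D is 0 ≤ r ≤ 3, 0 ≤ θ ≤ π/2 in polar coordinates, where x = r cos(θ), y = r sin(θ), and dA = r dr dθ.

Under the substitution, the integrand becomes 22r^4, so

    ∬_D (22(x^2 + y^2)^2) dA = ∫_{0}^{π/2} ∫_{0}^{3} (22r^4) · r dr dθ.

Inner integral (in r): ∫_{0}^{3} (22r^4) · r dr = 2673.

Outer integral (in θ): ∫_{0}^{π/2} (2673) dθ = 2673π/2.

Therefore ∬_D (22(x^2 + y^2)^2) dA = 2673π/2.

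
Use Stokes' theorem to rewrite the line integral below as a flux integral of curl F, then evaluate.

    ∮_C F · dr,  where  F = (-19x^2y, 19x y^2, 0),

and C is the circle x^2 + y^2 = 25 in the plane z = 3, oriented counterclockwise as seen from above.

Let S be the flat disk x^2 + y^2 ≤ 25 in the plane z = 3, with upward unit normal n̂ = ẑ. By Stokes' theorem,

    ∮_C F · dr = ∬_S (∇ × F) · n̂ dS = ∬_D (curl F)_z dA,

where D is the disk x^2 + y^2 ≤ 25.

Compute the curl of F = (-19x^2y, 19x y^2, 0):
    (∇ × F)_x = ∂F_z/∂y - ∂F_y/∂z = 0,
    (∇ × F)_y = ∂F_x/∂z - ∂F_z/∂x = 0,
    (∇ × F)_z = ∂F_y/∂x - ∂F_x/∂y = 19x^2 + 19y^2.

On z = 3, (curl F)_z = 19x^2 + 19y^2.

Convert to polar (x = r cos θ, y = r sin θ, dA = r dr dθ); the integrand becomes 19r^2, so

    ∬_D (curl F)_z dA = ∫_0^{2π} ∫_0^{5} (19r^2) · r dr dθ.

Inner (r from 0 to 5): 11875/4.
Outer (θ from 0 to 2π): 11875π/2.

Therefore ∮_C F · dr = 11875π/2.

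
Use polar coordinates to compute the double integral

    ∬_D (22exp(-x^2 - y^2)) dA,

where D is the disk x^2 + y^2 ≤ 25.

The region D is 0 ≤ r ≤ 5, 0 ≤ θ ≤ 2π in polar coordinates, where x = r cos(θ), y = r sin(θ), and dA = r dr dθ.

Under the substitution, the integrand becomes 22exp(-r^2), so

    ∬_D (22exp(-x^2 - y^2)) dA = ∫_{0}^{2π} ∫_{0}^{5} (22exp(-r^2)) · r dr dθ.

Inner integral (in r): ∫_{0}^{5} (22exp(-r^2)) · r dr = 11 - 11exp(-25).

Outer integral (in θ): ∫_{0}^{2π} (11 - 11exp(-25)) dθ = -22π exp(-25) + 22π.

Therefore ∬_D (22exp(-x^2 - y^2)) dA = -22π exp(-25) + 22π.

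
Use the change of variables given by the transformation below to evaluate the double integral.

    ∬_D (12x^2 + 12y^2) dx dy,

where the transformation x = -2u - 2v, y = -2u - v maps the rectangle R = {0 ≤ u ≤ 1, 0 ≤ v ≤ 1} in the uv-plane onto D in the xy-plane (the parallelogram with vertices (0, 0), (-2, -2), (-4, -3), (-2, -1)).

Compute the Jacobian determinant of (x, y) with respect to (u, v):

    ∂(x,y)/∂(u,v) = | -2  -2 | = (-2)(-1) - (-2)(-2) = -2.
                   | -2  -1 |

Its absolute value is |J| = 2 (the area scaling factor).

Substituting x = -2u - 2v, y = -2u - v into the integrand,

    12x^2 + 12y^2 → 96u^2 + 144u v + 60v^2,

so the integral becomes

    ∬_R (96u^2 + 144u v + 60v^2) · |J| du dv = ∫_0^1 ∫_0^1 (192u^2 + 288u v + 120v^2) dv du.

Inner (v): 192u^2 + 144u + 40.
Outer (u): 176.

Therefore ∬_D (12x^2 + 12y^2) dx dy = 176.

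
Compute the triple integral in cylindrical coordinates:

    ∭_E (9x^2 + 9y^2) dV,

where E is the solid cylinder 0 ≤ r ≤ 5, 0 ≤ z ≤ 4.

In cylindrical coordinates, x = r cos(θ), y = r sin(θ), z = z, and dV = r dr dθ dz.

The integrand becomes 9r^2, so

    ∭_E (9x^2 + 9y^2) dV = ∫_{0}^{2π} ∫_{0}^{5} ∫_{0}^{4} (9r^2) · r dz dr dθ.

Inner (z): 36r^3.
Middle (r from 0 to 5): 5625.
Outer (θ): 11250π.

Therefore the triple integral equals 11250π.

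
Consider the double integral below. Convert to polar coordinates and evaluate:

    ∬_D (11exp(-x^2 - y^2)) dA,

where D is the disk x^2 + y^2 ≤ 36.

The region D is 0 ≤ r ≤ 6, 0 ≤ θ ≤ 2π in polar coordinates, where x = r cos(θ), y = r sin(θ), and dA = r dr dθ.

Under the substitution, the integrand becomes 11exp(-r^2), so

    ∬_D (11exp(-x^2 - y^2)) dA = ∫_{0}^{2π} ∫_{0}^{6} (11exp(-r^2)) · r dr dθ.

Inner integral (in r): ∫_{0}^{6} (11exp(-r^2)) · r dr = 11/2 - 11exp(-36)/2.

Outer integral (in θ): ∫_{0}^{2π} (11/2 - 11exp(-36)/2) dθ = -11π exp(-36) + 11π.

Therefore ∬_D (11exp(-x^2 - y^2)) dA = -11π exp(-36) + 11π.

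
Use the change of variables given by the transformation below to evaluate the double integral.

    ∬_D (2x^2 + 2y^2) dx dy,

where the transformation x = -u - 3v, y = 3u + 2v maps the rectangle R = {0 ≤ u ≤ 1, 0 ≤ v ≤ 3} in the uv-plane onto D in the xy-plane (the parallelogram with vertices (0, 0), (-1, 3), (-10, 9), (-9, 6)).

Compute the Jacobian determinant of (x, y) with respect to (u, v):

    ∂(x,y)/∂(u,v) = | -1  -3 | = (-1)(2) - (-3)(3) = 7.
                   | 3  2 |

Its absolute value is |J| = 7 (the area scaling factor).

Substituting x = -u - 3v, y = 3u + 2v into the integrand,

    2x^2 + 2y^2 → 20u^2 + 36u v + 26v^2,

so the integral becomes

    ∬_R (20u^2 + 36u v + 26v^2) · |J| du dv = ∫_0^1 ∫_0^3 (140u^2 + 252u v + 182v^2) dv du.

Inner (v): 420u^2 + 1134u + 1638.
Outer (u): 2345.

Therefore ∬_D (2x^2 + 2y^2) dx dy = 2345.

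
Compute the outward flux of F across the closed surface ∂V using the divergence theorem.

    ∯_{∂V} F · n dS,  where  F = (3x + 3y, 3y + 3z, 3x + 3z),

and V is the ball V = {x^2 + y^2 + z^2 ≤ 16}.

By the divergence theorem,

    ∯_{∂V} F · n dS = ∭_V (∇ · F) dV.

Compute the divergence:
    ∇ · F = ∂F_x/∂x + ∂F_y/∂y + ∂F_z/∂z = 3 + 3 + 3 = 9.

In spherical coordinates, x = ρ sin(φ) cos(θ), y = ρ sin(φ) sin(θ), z = ρ cos(φ), dV = ρ^2 sin(φ) dρ dφ dθ, with 0 ≤ ρ ≤ 4, 0 ≤ φ ≤ π, 0 ≤ θ ≤ 2π.

The integrand, after substitution and multiplying by the volume element, becomes (9) · ρ^2 sin(φ), so

    ∭_V (∇·F) dV = ∫_0^{2π} ∫_0^{π} ∫_0^{4} (9) · ρ^2 sin(φ) dρ dφ dθ.

Inner (ρ from 0 to 4): 192sin(φ).
Middle (φ from 0 to π): 384.
Outer (θ from 0 to 2π): 768π.

Therefore ∯_{∂V} F · n dS = 768π.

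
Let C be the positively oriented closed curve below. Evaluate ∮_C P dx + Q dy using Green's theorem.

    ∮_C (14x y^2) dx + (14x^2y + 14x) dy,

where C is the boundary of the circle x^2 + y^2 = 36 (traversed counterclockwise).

Green's theorem converts the closed line integral into a double integral over the enclosed region D:

    ∮_C P dx + Q dy = ∬_D (∂Q/∂x - ∂P/∂y) dA.

Here P = 14x y^2, Q = 14x^2y + 14x, so

    ∂Q/∂x = 28x y + 14,    ∂P/∂y = 28x y,
    ∂Q/∂x - ∂P/∂y = 14.

D is the region x^2 + y^2 ≤ 36. Evaluating the double integral:

In polar coordinates (x = r cos θ, y = r sin θ, dA = r dr dθ) the integrand becomes 14, so

    ∬_D (14) dA = ∫_0^{2π} ∫_0^{6} (14) · r dr dθ.

Inner (r from 0 to 6): 252.
Outer (θ from 0 to 2π): 504π.

Therefore ∮_C P dx + Q dy = 504π.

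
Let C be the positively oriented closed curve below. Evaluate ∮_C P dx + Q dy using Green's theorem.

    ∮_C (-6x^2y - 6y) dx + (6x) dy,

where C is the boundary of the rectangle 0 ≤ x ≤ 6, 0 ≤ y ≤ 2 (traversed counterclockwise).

Green's theorem converts the closed line integral into a double integral over the enclosed region D:

    ∮_C P dx + Q dy = ∬_D (∂Q/∂x - ∂P/∂y) dA.

Here P = -6x^2y - 6y, Q = 6x, so

    ∂Q/∂x = 6,    ∂P/∂y = -6x^2 - 6,
    ∂Q/∂x - ∂P/∂y = 6x^2 + 12.

D is the region 0 ≤ x ≤ 6, 0 ≤ y ≤ 2. Evaluating the double integral:

    ∬_D (6x^2 + 12) dA = ∫_0^{6} ∫_0^{2} (6x^2 + 12) dy dx.

Inner (y from 0 to 2): 12x^2 + 24.
Outer (x from 0 to 6): 1008.

Therefore ∮_C P dx + Q dy = 1008.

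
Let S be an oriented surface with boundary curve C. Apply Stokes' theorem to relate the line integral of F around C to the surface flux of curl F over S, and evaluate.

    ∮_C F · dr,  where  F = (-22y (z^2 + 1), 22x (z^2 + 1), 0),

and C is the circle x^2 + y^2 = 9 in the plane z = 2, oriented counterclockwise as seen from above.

Let S be the flat disk x^2 + y^2 ≤ 9 in the plane z = 2, with upward unit normal n̂ = ẑ. By Stokes' theorem,

    ∮_C F · dr = ∬_S (∇ × F) · n̂ dS = ∬_D (curl F)_z dA,

where D is the disk x^2 + y^2 ≤ 9.

Compute the curl of F = (-22y (z^2 + 1), 22x (z^2 + 1), 0):
    (∇ × F)_x = ∂F_z/∂y - ∂F_y/∂z = -44x z,
    (∇ × F)_y = ∂F_x/∂z - ∂F_z/∂x = -44y z,
    (∇ × F)_z = ∂F_y/∂x - ∂F_x/∂y = 44z^2 + 44.

On z = 2, (curl F)_z = 220.

Convert to polar (x = r cos θ, y = r sin θ, dA = r dr dθ); the integrand becomes 220, so

    ∬_D (curl F)_z dA = ∫_0^{2π} ∫_0^{3} (220) · r dr dθ.

Inner (r from 0 to 3): 990.
Outer (θ from 0 to 2π): 1980π.

Therefore ∮_C F · dr = 1980π.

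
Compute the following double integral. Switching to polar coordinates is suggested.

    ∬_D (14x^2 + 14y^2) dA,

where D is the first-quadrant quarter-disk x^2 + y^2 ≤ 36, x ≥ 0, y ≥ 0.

The region D is 0 ≤ r ≤ 6, 0 ≤ θ ≤ π/2 in polar coordinates, where x = r cos(θ), y = r sin(θ), and dA = r dr dθ.

Under the substitution, the integrand becomes 14r^2, so

    ∬_D (14x^2 + 14y^2) dA = ∫_{0}^{π/2} ∫_{0}^{6} (14r^2) · r dr dθ.

Inner integral (in r): ∫_{0}^{6} (14r^2) · r dr = 4536.

Outer integral (in θ): ∫_{0}^{π/2} (4536) dθ = 2268π.

Therefore ∬_D (14x^2 + 14y^2) dA = 2268π.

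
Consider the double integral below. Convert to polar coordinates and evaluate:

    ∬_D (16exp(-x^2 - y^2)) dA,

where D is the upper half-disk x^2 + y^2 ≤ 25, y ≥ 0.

The region D is 0 ≤ r ≤ 5, 0 ≤ θ ≤ π in polar coordinates, where x = r cos(θ), y = r sin(θ), and dA = r dr dθ.

Under the substitution, the integrand becomes 16exp(-r^2), so

    ∬_D (16exp(-x^2 - y^2)) dA = ∫_{0}^{π} ∫_{0}^{5} (16exp(-r^2)) · r dr dθ.

Inner integral (in r): ∫_{0}^{5} (16exp(-r^2)) · r dr = 8 - 8exp(-25).

Outer integral (in θ): ∫_{0}^{π} (8 - 8exp(-25)) dθ = -8π exp(-25) + 8π.

Therefore ∬_D (16exp(-x^2 - y^2)) dA = -8π exp(-25) + 8π.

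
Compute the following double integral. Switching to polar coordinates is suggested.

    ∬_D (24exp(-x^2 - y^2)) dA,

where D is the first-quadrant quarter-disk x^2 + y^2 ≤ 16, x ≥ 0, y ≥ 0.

The region D is 0 ≤ r ≤ 4, 0 ≤ θ ≤ π/2 in polar coordinates, where x = r cos(θ), y = r sin(θ), and dA = r dr dθ.

Under the substitution, the integrand becomes 24exp(-r^2), so

    ∬_D (24exp(-x^2 - y^2)) dA = ∫_{0}^{π/2} ∫_{0}^{4} (24exp(-r^2)) · r dr dθ.

Inner integral (in r): ∫_{0}^{4} (24exp(-r^2)) · r dr = 12 - 12exp(-16).

Outer integral (in θ): ∫_{0}^{π/2} (12 - 12exp(-16)) dθ = -6π exp(-16) + 6π.

Therefore ∬_D (24exp(-x^2 - y^2)) dA = -6π exp(-16) + 6π.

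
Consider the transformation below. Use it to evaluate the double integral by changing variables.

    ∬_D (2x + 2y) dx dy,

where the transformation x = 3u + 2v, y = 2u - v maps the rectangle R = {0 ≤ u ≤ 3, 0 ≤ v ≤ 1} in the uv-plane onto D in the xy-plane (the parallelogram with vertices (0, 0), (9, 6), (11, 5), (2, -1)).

Compute the Jacobian determinant of (x, y) with respect to (u, v):

    ∂(x,y)/∂(u,v) = | 3  2 | = (3)(-1) - (2)(2) = -7.
                   | 2  -1 |

Its absolute value is |J| = 7 (the area scaling factor).

Substituting x = 3u + 2v, y = 2u - v into the integrand,

    2x + 2y → 10u + 2v,

so the integral becomes

    ∬_R (10u + 2v) · |J| du dv = ∫_0^3 ∫_0^1 (70u + 14v) dv du.

Inner (v): 70u + 7.
Outer (u): 336.

Therefore ∬_D (2x + 2y) dx dy = 336.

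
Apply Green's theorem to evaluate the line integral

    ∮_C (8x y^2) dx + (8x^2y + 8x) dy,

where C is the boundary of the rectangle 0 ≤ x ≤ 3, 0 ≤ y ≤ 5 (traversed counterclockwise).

Green's theorem converts the closed line integral into a double integral over the enclosed region D:

    ∮_C P dx + Q dy = ∬_D (∂Q/∂x - ∂P/∂y) dA.

Here P = 8x y^2, Q = 8x^2y + 8x, so

    ∂Q/∂x = 16x y + 8,    ∂P/∂y = 16x y,
    ∂Q/∂x - ∂P/∂y = 8.

D is the region 0 ≤ x ≤ 3, 0 ≤ y ≤ 5. Evaluating the double integral:

    ∬_D (8) dA = ∫_0^{3} ∫_0^{5} (8) dy dx.

Inner (y from 0 to 5): 40.
Outer (x from 0 to 3): 120.

Therefore ∮_C P dx + Q dy = 120.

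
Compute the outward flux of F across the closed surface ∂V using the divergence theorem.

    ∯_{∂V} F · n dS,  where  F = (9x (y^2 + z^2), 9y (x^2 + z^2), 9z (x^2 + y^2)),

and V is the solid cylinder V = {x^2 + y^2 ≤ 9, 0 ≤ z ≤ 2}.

By the divergence theorem,

    ∯_{∂V} F · n dS = ∭_V (∇ · F) dV.

Compute the divergence:
    ∇ · F = ∂F_x/∂x + ∂F_y/∂y + ∂F_z/∂z = 9y^2 + 9z^2 + 9x^2 + 9z^2 + 9x^2 + 9y^2 = 18x^2 + 18y^2 + 18z^2.

In cylindrical coordinates, x = r cos(θ), y = r sin(θ), z = z, dV = r dr dθ dz, with 0 ≤ r ≤ 3, 0 ≤ θ ≤ 2π, 0 ≤ z ≤ 2.

The integrand, after substitution and multiplying by the volume element, becomes (18r^2 + 18z^2) · r, so

    ∭_V (∇·F) dV = ∫_0^{2π} ∫_0^{3} ∫_0^{2} (18r^2 + 18z^2) · r dz dr dθ.

Inner (z from 0 to 2): 36r^3 + 48r.
Middle (r from 0 to 3): 945.
Outer (θ from 0 to 2π): 1890π.

Therefore ∯_{∂V} F · n dS = 1890π.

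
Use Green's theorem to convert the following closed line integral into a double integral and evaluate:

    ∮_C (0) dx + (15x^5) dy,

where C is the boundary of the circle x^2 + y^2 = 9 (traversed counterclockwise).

Green's theorem converts the closed line integral into a double integral over the enclosed region D:

    ∮_C P dx + Q dy = ∬_D (∂Q/∂x - ∂P/∂y) dA.

Here P = 0, Q = 15x^5, so

    ∂Q/∂x = 75x^4,    ∂P/∂y = 0,
    ∂Q/∂x - ∂P/∂y = 75x^4.

D is the region x^2 + y^2 ≤ 9. Evaluating the double integral:

In polar coordinates (x = r cos θ, y = r sin θ, dA = r dr dθ) the integrand becomes 75r^4cos(θ)^4, so

    ∬_D (75x^4) dA = ∫_0^{2π} ∫_0^{3} (75r^4cos(θ)^4) · r dr dθ.

Inner (r from 0 to 3): 18225cos(θ)^4/2.
Outer (θ from 0 to 2π): 54675π/8.

Therefore ∮_C P dx + Q dy = 54675π/8.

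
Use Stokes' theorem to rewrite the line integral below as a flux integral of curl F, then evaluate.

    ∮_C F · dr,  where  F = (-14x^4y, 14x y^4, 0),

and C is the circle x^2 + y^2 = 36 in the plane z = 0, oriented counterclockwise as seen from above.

Let S be the flat disk x^2 + y^2 ≤ 36 in the plane z = 0, with upward unit normal n̂ = ẑ. By Stokes' theorem,

    ∮_C F · dr = ∬_S (∇ × F) · n̂ dS = ∬_D (curl F)_z dA,

where D is the disk x^2 + y^2 ≤ 36.

Compute the curl of F = (-14x^4y, 14x y^4, 0):
    (∇ × F)_x = ∂F_z/∂y - ∂F_y/∂z = 0,
    (∇ × F)_y = ∂F_x/∂z - ∂F_z/∂x = 0,
    (∇ × F)_z = ∂F_y/∂x - ∂F_x/∂y = 14x^4 + 14y^4.

On z = 0, (curl F)_z = 14x^4 + 14y^4.

Convert to polar (x = r cos θ, y = r sin θ, dA = r dr dθ); the integrand becomes 14r^4(sin(θ)^4 + cos(θ)^4), so

    ∬_D (curl F)_z dA = ∫_0^{2π} ∫_0^{6} (14r^4(sin(θ)^4 + cos(θ)^4)) · r dr dθ.

Inner (r from 0 to 6): 108864sin(θ)^4 + 108864cos(θ)^4.
Outer (θ from 0 to 2π): 163296π.

Therefore ∮_C F · dr = 163296π.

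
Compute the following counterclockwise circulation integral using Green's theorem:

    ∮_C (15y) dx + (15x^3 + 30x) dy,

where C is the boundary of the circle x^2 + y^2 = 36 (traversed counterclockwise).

Green's theorem converts the closed line integral into a double integral over the enclosed region D:

    ∮_C P dx + Q dy = ∬_D (∂Q/∂x - ∂P/∂y) dA.

Here P = 15y, Q = 15x^3 + 30x, so

    ∂Q/∂x = 45x^2 + 30,    ∂P/∂y = 15,
    ∂Q/∂x - ∂P/∂y = 45x^2 + 15.

D is the region x^2 + y^2 ≤ 36. Evaluating the double integral:

In polar coordinates (x = r cos θ, y = r sin θ, dA = r dr dθ) the integrand becomes 45r^2cos(θ)^2 + 15, so

    ∬_D (45x^2 + 15) dA = ∫_0^{2π} ∫_0^{6} (45r^2cos(θ)^2 + 15) · r dr dθ.

Inner (r from 0 to 6): 14580cos(θ)^2 + 270.
Outer (θ from 0 to 2π): 15120π.

Therefore ∮_C P dx + Q dy = 15120π.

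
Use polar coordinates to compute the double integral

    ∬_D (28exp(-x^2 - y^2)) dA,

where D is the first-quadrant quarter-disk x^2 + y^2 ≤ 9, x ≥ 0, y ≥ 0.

The region D is 0 ≤ r ≤ 3, 0 ≤ θ ≤ π/2 in polar coordinates, where x = r cos(θ), y = r sin(θ), and dA = r dr dθ.

Under the substitution, the integrand becomes 28exp(-r^2), so

    ∬_D (28exp(-x^2 - y^2)) dA = ∫_{0}^{π/2} ∫_{0}^{3} (28exp(-r^2)) · r dr dθ.

Inner integral (in r): ∫_{0}^{3} (28exp(-r^2)) · r dr = 14 - 14exp(-9).

Outer integral (in θ): ∫_{0}^{π/2} (14 - 14exp(-9)) dθ = -7π exp(-9) + 7π.

Therefore ∬_D (28exp(-x^2 - y^2)) dA = -7π exp(-9) + 7π.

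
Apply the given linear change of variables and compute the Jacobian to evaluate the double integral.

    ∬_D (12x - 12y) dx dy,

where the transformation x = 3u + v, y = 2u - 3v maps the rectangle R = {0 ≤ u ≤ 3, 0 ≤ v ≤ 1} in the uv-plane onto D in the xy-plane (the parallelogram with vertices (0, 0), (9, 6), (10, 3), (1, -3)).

Compute the Jacobian determinant of (x, y) with respect to (u, v):

    ∂(x,y)/∂(u,v) = | 3  1 | = (3)(-3) - (1)(2) = -11.
                   | 2  -3 |

Its absolute value is |J| = 11 (the area scaling factor).

Substituting x = 3u + v, y = 2u - 3v into the integrand,

    12x - 12y → 12u + 48v,

so the integral becomes

    ∬_R (12u + 48v) · |J| du dv = ∫_0^3 ∫_0^1 (132u + 528v) dv du.

Inner (v): 132u + 264.
Outer (u): 1386.

Therefore ∬_D (12x - 12y) dx dy = 1386.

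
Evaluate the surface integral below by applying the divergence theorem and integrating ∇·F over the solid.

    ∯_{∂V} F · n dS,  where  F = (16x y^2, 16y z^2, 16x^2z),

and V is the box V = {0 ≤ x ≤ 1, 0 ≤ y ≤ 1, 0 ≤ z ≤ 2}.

By the divergence theorem,

    ∯_{∂V} F · n dS = ∭_V (∇ · F) dV.

Compute the divergence:
    ∇ · F = ∂F_x/∂x + ∂F_y/∂y + ∂F_z/∂z = 16y^2 + 16z^2 + 16x^2 = 16x^2 + 16y^2 + 16z^2.

V is a rectangular box, so dV = dx dy dz with 0 ≤ x ≤ 1, 0 ≤ y ≤ 1, 0 ≤ z ≤ 2.

Integrate (16x^2 + 16y^2 + 16z^2) over V as an iterated integral:

    ∭_V (∇·F) dV = ∫_0^{1} ∫_0^{1} ∫_0^{2} (16x^2 + 16y^2 + 16z^2) dz dy dx.

Inner (z from 0 to 2): 32x^2 + 32y^2 + 128/3.
Middle (y from 0 to 1): 32x^2 + 160/3.
Outer (x from 0 to 1): 64.

Therefore ∯_{∂V} F · n dS = 64.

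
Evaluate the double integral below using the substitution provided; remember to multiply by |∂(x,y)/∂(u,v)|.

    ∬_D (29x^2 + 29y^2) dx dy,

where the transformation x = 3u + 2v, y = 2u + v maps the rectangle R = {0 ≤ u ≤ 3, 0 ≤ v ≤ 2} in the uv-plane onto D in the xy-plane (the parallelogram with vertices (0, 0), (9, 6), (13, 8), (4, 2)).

Compute the Jacobian determinant of (x, y) with respect to (u, v):

    ∂(x,y)/∂(u,v) = | 3  2 | = (3)(1) - (2)(2) = -1.
                   | 2  1 |

Its absolute value is |J| = 1 (the area scaling factor).

Substituting x = 3u + 2v, y = 2u + v into the integrand,

    29x^2 + 29y^2 → 377u^2 + 464u v + 145v^2,

so the integral becomes

    ∬_R (377u^2 + 464u v + 145v^2) · |J| du dv = ∫_0^3 ∫_0^2 (377u^2 + 464u v + 145v^2) dv du.

Inner (v): 754u^2 + 928u + 1160/3.
Outer (u): 12122.

Therefore ∬_D (29x^2 + 29y^2) dx dy = 12122.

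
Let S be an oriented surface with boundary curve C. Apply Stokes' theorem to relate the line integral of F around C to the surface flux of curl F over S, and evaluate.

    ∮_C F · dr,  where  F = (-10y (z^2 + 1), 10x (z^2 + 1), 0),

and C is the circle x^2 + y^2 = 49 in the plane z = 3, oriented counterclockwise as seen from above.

Let S be the flat disk x^2 + y^2 ≤ 49 in the plane z = 3, with upward unit normal n̂ = ẑ. By Stokes' theorem,

    ∮_C F · dr = ∬_S (∇ × F) · n̂ dS = ∬_D (curl F)_z dA,

where D is the disk x^2 + y^2 ≤ 49.

Compute the curl of F = (-10y (z^2 + 1), 10x (z^2 + 1), 0):
    (∇ × F)_x = ∂F_z/∂y - ∂F_y/∂z = -20x z,
    (∇ × F)_y = ∂F_x/∂z - ∂F_z/∂x = -20y z,
    (∇ × F)_z = ∂F_y/∂x - ∂F_x/∂y = 20z^2 + 20.

On z = 3, (curl F)_z = 200.

Convert to polar (x = r cos θ, y = r sin θ, dA = r dr dθ); the integrand becomes 200, so

    ∬_D (curl F)_z dA = ∫_0^{2π} ∫_0^{7} (200) · r dr dθ.

Inner (r from 0 to 7): 4900.
Outer (θ from 0 to 2π): 9800π.

Therefore ∮_C F · dr = 9800π.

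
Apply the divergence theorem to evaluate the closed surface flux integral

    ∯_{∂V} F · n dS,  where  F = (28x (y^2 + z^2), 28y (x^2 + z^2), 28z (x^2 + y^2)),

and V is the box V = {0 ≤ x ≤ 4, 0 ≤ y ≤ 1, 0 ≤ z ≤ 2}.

By the divergence theorem,

    ∯_{∂V} F · n dS = ∭_V (∇ · F) dV.

Compute the divergence:
    ∇ · F = ∂F_x/∂x + ∂F_y/∂y + ∂F_z/∂z = 28y^2 + 28z^2 + 28x^2 + 28z^2 + 28x^2 + 28y^2 = 56x^2 + 56y^2 + 56z^2.

V is a rectangular box, so dV = dx dy dz with 0 ≤ x ≤ 4, 0 ≤ y ≤ 1, 0 ≤ z ≤ 2.

Integrate (56x^2 + 56y^2 + 56z^2) over V as an iterated integral:

    ∭_V (∇·F) dV = ∫_0^{4} ∫_0^{1} ∫_0^{2} (56x^2 + 56y^2 + 56z^2) dz dy dx.

Inner (z from 0 to 2): 112x^2 + 112y^2 + 448/3.
Middle (y from 0 to 1): 112x^2 + 560/3.
Outer (x from 0 to 4): 3136.

Therefore ∯_{∂V} F · n dS = 3136.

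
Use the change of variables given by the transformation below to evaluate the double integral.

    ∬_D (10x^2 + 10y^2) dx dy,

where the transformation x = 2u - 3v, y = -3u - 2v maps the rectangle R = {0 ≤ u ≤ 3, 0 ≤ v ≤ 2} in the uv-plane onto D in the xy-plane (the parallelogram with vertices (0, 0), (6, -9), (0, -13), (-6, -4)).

Compute the Jacobian determinant of (x, y) with respect to (u, v):

    ∂(x,y)/∂(u,v) = | 2  -3 | = (2)(-2) - (-3)(-3) = -13.
                   | -3  -2 |

Its absolute value is |J| = 13 (the area scaling factor).

Substituting x = 2u - 3v, y = -3u - 2v into the integrand,

    10x^2 + 10y^2 → 130u^2 + 130v^2,

so the integral becomes

    ∬_R (130u^2 + 130v^2) · |J| du dv = ∫_0^3 ∫_0^2 (1690u^2 + 1690v^2) dv du.

Inner (v): 3380u^2 + 13520/3.
Outer (u): 43940.

Therefore ∬_D (10x^2 + 10y^2) dx dy = 43940.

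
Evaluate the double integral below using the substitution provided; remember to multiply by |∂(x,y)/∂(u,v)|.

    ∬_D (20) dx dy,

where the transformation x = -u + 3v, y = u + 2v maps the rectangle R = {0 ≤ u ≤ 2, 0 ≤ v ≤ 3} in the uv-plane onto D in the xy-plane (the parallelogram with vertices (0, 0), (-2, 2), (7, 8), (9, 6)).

Compute the Jacobian determinant of (x, y) with respect to (u, v):

    ∂(x,y)/∂(u,v) = | -1  3 | = (-1)(2) - (3)(1) = -5.
                   | 1  2 |

Its absolute value is |J| = 5 (the area scaling factor).

Substituting x = -u + 3v, y = u + 2v into the integrand,

    20 → 20,

so the integral becomes

    ∬_R (20) · |J| du dv = ∫_0^2 ∫_0^3 (100) dv du.

Inner (v): 300.
Outer (u): 600.

Therefore ∬_D (20) dx dy = 600.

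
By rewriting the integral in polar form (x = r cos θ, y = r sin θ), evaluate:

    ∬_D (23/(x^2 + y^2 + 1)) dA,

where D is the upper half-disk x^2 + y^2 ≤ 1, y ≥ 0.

The region D is 0 ≤ r ≤ 1, 0 ≤ θ ≤ π in polar coordinates, where x = r cos(θ), y = r sin(θ), and dA = r dr dθ.

Under the substitution, the integrand becomes 23/(r^2 + 1), so

    ∬_D (23/(x^2 + y^2 + 1)) dA = ∫_{0}^{π} ∫_{0}^{1} (23/(r^2 + 1)) · r dr dθ.

Inner integral (in r): ∫_{0}^{1} (23/(r^2 + 1)) · r dr = 23log(2)/2.

Outer integral (in θ): ∫_{0}^{π} (23log(2)/2) dθ = 23π log(2)/2.

Therefore ∬_D (23/(x^2 + y^2 + 1)) dA = 23π log(2)/2.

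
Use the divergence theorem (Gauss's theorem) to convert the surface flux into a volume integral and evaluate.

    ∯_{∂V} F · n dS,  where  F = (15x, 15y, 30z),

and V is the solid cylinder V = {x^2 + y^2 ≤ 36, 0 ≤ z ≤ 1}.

By the divergence theorem,

    ∯_{∂V} F · n dS = ∭_V (∇ · F) dV.

Compute the divergence:
    ∇ · F = ∂F_x/∂x + ∂F_y/∂y + ∂F_z/∂z = 15 + 15 + 30 = 60.

In cylindrical coordinates, x = r cos(θ), y = r sin(θ), z = z, dV = r dr dθ dz, with 0 ≤ r ≤ 6, 0 ≤ θ ≤ 2π, 0 ≤ z ≤ 1.

The integrand, after substitution and multiplying by the volume element, becomes (60) · r, so

    ∭_V (∇·F) dV = ∫_0^{2π} ∫_0^{6} ∫_0^{1} (60) · r dz dr dθ.

Inner (z from 0 to 1): 60r.
Middle (r from 0 to 6): 1080.
Outer (θ from 0 to 2π): 2160π.

Therefore ∯_{∂V} F · n dS = 2160π.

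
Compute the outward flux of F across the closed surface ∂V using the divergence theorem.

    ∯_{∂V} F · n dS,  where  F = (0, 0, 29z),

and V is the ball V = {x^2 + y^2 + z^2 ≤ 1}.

By the divergence theorem,

    ∯_{∂V} F · n dS = ∭_V (∇ · F) dV.

Compute the divergence:
    ∇ · F = ∂F_x/∂x + ∂F_y/∂y + ∂F_z/∂z = 0 + 0 + 29 = 29.

In spherical coordinates, x = ρ sin(φ) cos(θ), y = ρ sin(φ) sin(θ), z = ρ cos(φ), dV = ρ^2 sin(φ) dρ dφ dθ, with 0 ≤ ρ ≤ 1, 0 ≤ φ ≤ π, 0 ≤ θ ≤ 2π.

The integrand, after substitution and multiplying by the volume element, becomes (29) · ρ^2 sin(φ), so

    ∭_V (∇·F) dV = ∫_0^{2π} ∫_0^{π} ∫_0^{1} (29) · ρ^2 sin(φ) dρ dφ dθ.

Inner (ρ from 0 to 1): 29sin(φ)/3.
Middle (φ from 0 to π): 58/3.
Outer (θ from 0 to 2π): 116π/3.

Therefore ∯_{∂V} F · n dS = 116π/3.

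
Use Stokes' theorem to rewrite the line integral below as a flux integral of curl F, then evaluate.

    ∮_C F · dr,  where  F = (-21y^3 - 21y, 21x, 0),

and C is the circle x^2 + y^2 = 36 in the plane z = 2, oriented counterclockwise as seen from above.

Let S be the flat disk x^2 + y^2 ≤ 36 in the plane z = 2, with upward unit normal n̂ = ẑ. By Stokes' theorem,

    ∮_C F · dr = ∬_S (∇ × F) · n̂ dS = ∬_D (curl F)_z dA,

where D is the disk x^2 + y^2 ≤ 36.

Compute the curl of F = (-21y^3 - 21y, 21x, 0):
    (∇ × F)_x = ∂F_z/∂y - ∂F_y/∂z = 0,
    (∇ × F)_y = ∂F_x/∂z - ∂F_z/∂x = 0,
    (∇ × F)_z = ∂F_y/∂x - ∂F_x/∂y = 63y^2 + 42.

On z = 2, (curl F)_z = 63y^2 + 42.

Convert to polar (x = r cos θ, y = r sin θ, dA = r dr dθ); the integrand becomes 63r^2sin(θ)^2 + 42, so

    ∬_D (curl F)_z dA = ∫_0^{2π} ∫_0^{6} (63r^2sin(θ)^2 + 42) · r dr dθ.

Inner (r from 0 to 6): 20412sin(θ)^2 + 756.
Outer (θ from 0 to 2π): 21924π.

Therefore ∮_C F · dr = 21924π.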